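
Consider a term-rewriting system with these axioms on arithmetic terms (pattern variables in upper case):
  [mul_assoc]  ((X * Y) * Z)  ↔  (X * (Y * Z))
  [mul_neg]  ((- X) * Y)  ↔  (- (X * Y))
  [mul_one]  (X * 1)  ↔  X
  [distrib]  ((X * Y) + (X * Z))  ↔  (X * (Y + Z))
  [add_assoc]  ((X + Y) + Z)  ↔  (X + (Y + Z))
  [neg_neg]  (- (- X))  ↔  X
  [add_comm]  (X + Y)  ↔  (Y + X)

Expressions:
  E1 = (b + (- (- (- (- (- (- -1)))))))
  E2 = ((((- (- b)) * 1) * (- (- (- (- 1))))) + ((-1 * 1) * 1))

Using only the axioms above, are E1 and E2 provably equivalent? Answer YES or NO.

(1) (- (- (- (- (- -1)))))  =[neg_neg →]=  (- (- (- -1)))    ⊢ (b + (- (- (- (- -1)))))
(2) (- (- -1))  =[neg_neg →]=  -1    ⊢ (b + (- (- -1)))
(3) (- (- -1))  =[neg_neg →]=  -1    ⊢ (b + -1)
(4) -1  =[mul_one ←]=  (-1 * 1)    ⊢ (b + (-1 * 1))
(5) b  =[mul_one ←]=  (b * 1)    ⊢ ((b * 1) + (-1 * 1))
(6) b  =[mul_one ←]=  (b * 1)    ⊢ (((b * 1) * 1) + (-1 * 1))
(7) b  =[neg_neg ←]=  (- (- b))    ⊢ ((((- (- b)) * 1) * 1) + (-1 * 1))
(8) 1  =[neg_neg ←]=  (- (- 1))    ⊢ ((((- (- b)) * 1) * (- (- 1))) + (-1 * 1))
(9) -1  =[mul_one ←]=  (-1 * 1)    ⊢ ((((- (- b)) * 1) * (- (- 1))) + ((-1 * 1) * 1))
(10) (- (- 1))  =[neg_neg ←]=  (- (- (- (- 1))))    ⊢ E2

YES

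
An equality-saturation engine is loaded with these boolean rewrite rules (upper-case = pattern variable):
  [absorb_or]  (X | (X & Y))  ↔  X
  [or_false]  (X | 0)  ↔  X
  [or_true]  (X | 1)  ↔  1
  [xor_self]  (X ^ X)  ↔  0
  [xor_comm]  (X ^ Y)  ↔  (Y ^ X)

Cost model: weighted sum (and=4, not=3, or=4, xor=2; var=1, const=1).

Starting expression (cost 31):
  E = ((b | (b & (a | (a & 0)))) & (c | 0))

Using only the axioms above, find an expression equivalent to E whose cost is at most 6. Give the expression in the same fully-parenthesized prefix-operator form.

1. [absorb_or →] (a | (a & 0))  →  a;  E = ((b | (b & a)) & (c | 0))
2. [or_false →] (c | 0)  →  c;  E = ((b | (b & a)) & c)
3. [absorb_or →] (b | (b & a))  →  b;  cost 6 ≤ 6, done

(b & c)   [cost 6]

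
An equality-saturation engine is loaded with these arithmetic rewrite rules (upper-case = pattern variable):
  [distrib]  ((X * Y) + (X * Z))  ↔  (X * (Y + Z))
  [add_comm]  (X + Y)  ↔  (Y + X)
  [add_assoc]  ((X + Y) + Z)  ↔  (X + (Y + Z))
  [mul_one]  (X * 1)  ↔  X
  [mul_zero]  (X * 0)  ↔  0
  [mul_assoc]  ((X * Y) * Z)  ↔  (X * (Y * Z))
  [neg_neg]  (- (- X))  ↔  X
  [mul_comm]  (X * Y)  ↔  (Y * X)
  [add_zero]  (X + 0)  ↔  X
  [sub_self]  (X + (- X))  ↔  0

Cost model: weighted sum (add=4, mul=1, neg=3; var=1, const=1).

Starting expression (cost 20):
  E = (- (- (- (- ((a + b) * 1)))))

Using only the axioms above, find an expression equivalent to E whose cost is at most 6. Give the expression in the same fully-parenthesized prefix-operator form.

step 1: neg_neg (→) rewrites (- (- (- (- ((a + b) * 1))))) into (- (- ((a + b) * 1)))
step 2: mul_one (→) rewrites ((a + b) * 1) into (a + b), now (- (- (a + b)))
step 3: neg_neg (→) rewrites (- (- (a + b))) into (a + b), reaching cost 6 (bound 6)

(a + b)   [cost 6]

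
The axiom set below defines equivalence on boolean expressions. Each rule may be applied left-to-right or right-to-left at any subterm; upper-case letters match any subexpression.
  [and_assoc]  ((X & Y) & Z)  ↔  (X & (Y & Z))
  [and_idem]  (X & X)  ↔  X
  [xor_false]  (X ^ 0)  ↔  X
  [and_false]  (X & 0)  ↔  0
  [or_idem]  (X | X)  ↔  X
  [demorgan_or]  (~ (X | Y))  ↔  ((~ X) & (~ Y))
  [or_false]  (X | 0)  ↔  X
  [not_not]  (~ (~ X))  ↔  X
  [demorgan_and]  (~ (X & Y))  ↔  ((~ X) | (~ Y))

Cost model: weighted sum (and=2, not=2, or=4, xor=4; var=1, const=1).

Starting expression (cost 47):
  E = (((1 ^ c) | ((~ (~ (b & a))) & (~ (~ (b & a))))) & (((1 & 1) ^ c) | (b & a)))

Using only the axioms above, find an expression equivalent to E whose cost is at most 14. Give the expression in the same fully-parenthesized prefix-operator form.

((1 ^ c) | (b & a))   [cost 14]

step 1: and_idem (→) rewrites ((~ (~ (b & a))) & (~ (~ (b & a)))) into (~ (~ (b & a))), now (((1 ^ c) | (~ (~ (b & a)))) & (((1 & 1) ^ c) | (b & a)))
step 2: not_not (→) rewrites (~ (~ (b & a))) into (b & a), now (((1 ^ c) | (b & a)) & (((1 & 1) ^ c) | (b & a)))
step 3: and_idem (→) rewrites (1 & 1) into 1, now (((1 ^ c) | (b & a)) & ((1 ^ c) | (b & a)))
step 4: and_idem (→) rewrites (((1 ^ c) | (b & a)) & ((1 ^ c) | (b & a))) into ((1 ^ c) | (b & a)), reaching cost 14 (bound 14)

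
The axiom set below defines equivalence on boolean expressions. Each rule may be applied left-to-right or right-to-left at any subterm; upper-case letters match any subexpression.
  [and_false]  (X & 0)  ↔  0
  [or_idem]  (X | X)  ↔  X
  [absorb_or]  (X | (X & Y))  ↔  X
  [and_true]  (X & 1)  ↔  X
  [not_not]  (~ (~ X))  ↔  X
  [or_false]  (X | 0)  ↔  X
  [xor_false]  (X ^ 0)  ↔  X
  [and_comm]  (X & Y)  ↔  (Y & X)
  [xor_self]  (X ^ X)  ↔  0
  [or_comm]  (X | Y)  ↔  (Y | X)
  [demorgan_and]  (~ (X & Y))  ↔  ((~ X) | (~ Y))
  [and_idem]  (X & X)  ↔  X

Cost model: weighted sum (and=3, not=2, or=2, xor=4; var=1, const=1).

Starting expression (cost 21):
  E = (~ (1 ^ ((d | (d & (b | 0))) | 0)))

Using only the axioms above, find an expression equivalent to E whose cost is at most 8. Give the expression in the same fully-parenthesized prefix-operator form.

step 1: or_false (→) rewrites ((d | (d & (b | 0))) | 0) into (d | (d & (b | 0))), now (~ (1 ^ (d | (d & (b | 0)))))
step 2: or_false (→) rewrites (b | 0) into b, now (~ (1 ^ (d | (d & b))))
step 3: absorb_or (→) rewrites (d | (d & b)) into d, reaching cost 8 (bound 8)

(~ (1 ^ d))   [cost 8]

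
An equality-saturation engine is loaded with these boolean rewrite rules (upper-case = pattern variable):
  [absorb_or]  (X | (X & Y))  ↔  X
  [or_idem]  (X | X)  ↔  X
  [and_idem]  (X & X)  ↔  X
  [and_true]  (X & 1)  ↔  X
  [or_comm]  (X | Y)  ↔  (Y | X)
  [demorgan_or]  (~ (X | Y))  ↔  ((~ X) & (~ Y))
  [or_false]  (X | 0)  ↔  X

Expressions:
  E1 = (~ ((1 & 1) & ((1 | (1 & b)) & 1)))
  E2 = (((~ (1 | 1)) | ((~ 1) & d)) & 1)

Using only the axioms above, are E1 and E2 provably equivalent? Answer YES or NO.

(1) (1 | (1 & b))  =[absorb_or →]=  1    ⊢ (~ ((1 & 1) & (1 & 1)))
(2) (1 & 1)  =[and_true →]=  1    ⊢ (~ (1 & (1 & 1)))
(3) (1 & 1)  =[and_true →]=  1    ⊢ (~ (1 & 1))
(4) (1 & 1)  =[and_true →]=  1    ⊢ (~ 1)
(5) (~ 1)  =[absorb_or ←]=  ((~ 1) | ((~ 1) & d))
(6) 1  =[or_idem ←]=  (1 | 1)    ⊢ ((~ (1 | 1)) | ((~ 1) & d))
(7) ((~ (1 | 1)) | ((~ 1) & d))  =[and_true ←]=  (((~ (1 | 1)) | ((~ 1) & d)) & 1)    ⊢ E2

YES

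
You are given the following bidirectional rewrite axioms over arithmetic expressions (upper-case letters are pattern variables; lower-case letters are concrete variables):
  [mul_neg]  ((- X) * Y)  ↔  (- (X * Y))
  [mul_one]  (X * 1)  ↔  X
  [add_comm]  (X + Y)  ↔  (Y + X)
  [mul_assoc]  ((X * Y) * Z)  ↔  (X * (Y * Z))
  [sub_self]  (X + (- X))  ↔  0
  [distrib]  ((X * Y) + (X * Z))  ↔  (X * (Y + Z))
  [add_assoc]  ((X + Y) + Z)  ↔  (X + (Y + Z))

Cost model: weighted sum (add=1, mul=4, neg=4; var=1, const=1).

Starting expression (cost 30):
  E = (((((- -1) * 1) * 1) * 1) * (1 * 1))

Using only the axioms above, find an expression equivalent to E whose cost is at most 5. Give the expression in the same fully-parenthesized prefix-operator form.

1. [mul_one →] ((- -1) * 1)  →  (- -1);  E = ((((- -1) * 1) * 1) * (1 * 1))
2. [mul_one →] (((- -1) * 1) * 1)  →  ((- -1) * 1);  E = (((- -1) * 1) * (1 * 1))
3. [mul_one →] (1 * 1)  →  1;  E = (((- -1) * 1) * 1)
4. [mul_one →] (((- -1) * 1) * 1)  →  ((- -1) * 1)
5. [mul_neg →] ((- -1) * 1)  →  (- (-1 * 1))
6. [mul_one →] (-1 * 1)  →  -1;  cost 5 ≤ 5, done

(- -1)   [cost 5]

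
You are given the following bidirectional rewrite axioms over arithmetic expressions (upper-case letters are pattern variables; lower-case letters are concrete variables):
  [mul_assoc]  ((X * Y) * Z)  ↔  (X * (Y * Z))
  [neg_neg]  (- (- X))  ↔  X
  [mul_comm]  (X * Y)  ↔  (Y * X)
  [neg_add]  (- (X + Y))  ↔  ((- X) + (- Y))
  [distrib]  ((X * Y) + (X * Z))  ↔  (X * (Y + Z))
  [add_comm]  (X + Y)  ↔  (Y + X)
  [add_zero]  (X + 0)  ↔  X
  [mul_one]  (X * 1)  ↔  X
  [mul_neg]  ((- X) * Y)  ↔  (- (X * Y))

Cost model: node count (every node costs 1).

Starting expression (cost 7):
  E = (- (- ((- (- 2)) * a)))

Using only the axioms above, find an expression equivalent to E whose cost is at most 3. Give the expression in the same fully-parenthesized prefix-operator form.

step 1: neg_neg (→) rewrites (- (- ((- (- 2)) * a))) into ((- (- 2)) * a)
step 2: neg_neg (→) rewrites (- (- 2)) into 2, reaching cost 3 (bound 3)

(2 * a)   [cost 3]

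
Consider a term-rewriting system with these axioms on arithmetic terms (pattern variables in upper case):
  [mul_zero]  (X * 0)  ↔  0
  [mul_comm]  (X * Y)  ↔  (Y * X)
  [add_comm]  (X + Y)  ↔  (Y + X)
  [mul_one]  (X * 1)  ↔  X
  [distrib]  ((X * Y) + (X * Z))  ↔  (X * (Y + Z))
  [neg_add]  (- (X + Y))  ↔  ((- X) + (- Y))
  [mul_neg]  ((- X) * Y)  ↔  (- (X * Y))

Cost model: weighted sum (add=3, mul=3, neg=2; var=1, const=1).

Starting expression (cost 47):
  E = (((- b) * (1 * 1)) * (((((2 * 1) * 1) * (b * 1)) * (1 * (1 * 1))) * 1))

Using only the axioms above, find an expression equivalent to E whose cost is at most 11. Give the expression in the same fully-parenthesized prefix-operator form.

step 1: mul_one (→) rewrites (2 * 1) into 2, now (((- b) * (1 * 1)) * ((((2 * 1) * (b * 1)) * (1 * (1 * 1))) * 1))
step 2: mul_one (→) rewrites (1 * 1) into 1, now (((- b) * (1 * 1)) * ((((2 * 1) * (b * 1)) * (1 * 1)) * 1))
step 3: mul_one (→) rewrites (b * 1) into b, now (((- b) * (1 * 1)) * ((((2 * 1) * b) * (1 * 1)) * 1))
step 4: mul_one (→) rewrites (1 * 1) into 1, now (((- b) * (1 * 1)) * ((((2 * 1) * b) * 1) * 1))
step 5: mul_one (→) rewrites (1 * 1) into 1, now (((- b) * 1) * ((((2 * 1) * b) * 1) * 1))
step 6: mul_one (→) rewrites ((- b) * 1) into (- b), now ((- b) * ((((2 * 1) * b) * 1) * 1))
step 7: mul_one (→) rewrites ((((2 * 1) * b) * 1) * 1) into (((2 * 1) * b) * 1), now ((- b) * (((2 * 1) * b) * 1))
step 8: mul_one (→) rewrites (2 * 1) into 2, now ((- b) * ((2 * b) * 1))
step 9: mul_one (→) rewrites ((2 * b) * 1) into (2 * b), reaching cost 11 (bound 11)

((- b) * (2 * b))   [cost 11]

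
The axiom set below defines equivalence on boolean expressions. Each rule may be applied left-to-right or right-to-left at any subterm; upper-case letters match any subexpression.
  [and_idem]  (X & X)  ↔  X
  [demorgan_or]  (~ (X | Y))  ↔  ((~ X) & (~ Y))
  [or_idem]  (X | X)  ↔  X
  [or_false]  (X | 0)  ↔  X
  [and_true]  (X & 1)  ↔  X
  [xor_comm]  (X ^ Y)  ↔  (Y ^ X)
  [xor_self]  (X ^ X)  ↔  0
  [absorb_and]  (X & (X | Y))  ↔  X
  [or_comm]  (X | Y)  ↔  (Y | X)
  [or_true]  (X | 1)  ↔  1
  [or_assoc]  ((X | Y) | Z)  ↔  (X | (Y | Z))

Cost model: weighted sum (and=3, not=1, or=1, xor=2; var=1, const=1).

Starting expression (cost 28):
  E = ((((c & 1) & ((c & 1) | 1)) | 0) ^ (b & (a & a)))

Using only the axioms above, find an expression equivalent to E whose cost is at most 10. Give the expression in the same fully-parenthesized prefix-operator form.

(1) ((c & 1) & ((c & 1) | 1))  =[absorb_and →]=  (c & 1)    ⊢ (((c & 1) | 0) ^ (b & (a & a)))
(2) (a & a)  =[and_idem →]=  a    ⊢ (((c & 1) | 0) ^ (b & a))
(3) (c & 1)  =[and_true →]=  c    ⊢ cost 10, within 10

((c | 0) ^ (b & a))   [cost 10]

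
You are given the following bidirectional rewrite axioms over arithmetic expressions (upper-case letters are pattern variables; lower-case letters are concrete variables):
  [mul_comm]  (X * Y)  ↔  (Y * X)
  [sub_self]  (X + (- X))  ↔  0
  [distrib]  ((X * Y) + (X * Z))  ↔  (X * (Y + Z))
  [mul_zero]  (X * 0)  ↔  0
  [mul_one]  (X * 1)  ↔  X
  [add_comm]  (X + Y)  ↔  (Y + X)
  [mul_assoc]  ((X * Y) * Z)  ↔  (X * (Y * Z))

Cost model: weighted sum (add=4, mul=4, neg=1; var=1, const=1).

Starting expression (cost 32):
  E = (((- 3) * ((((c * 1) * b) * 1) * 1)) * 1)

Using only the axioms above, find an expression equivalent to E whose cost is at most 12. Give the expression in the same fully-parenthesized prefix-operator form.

1. [mul_one →] (c * 1)  →  c;  E = (((- 3) * (((c * b) * 1) * 1)) * 1)
2. [mul_one →] (((- 3) * (((c * b) * 1) * 1)) * 1)  →  ((- 3) * (((c * b) * 1) * 1))
3. [mul_one →] (((c * b) * 1) * 1)  →  ((c * b) * 1);  E = ((- 3) * ((c * b) * 1))
4. [mul_one →] ((c * b) * 1)  →  (c * b);  cost 12 ≤ 12, done

((- 3) * (c * b))   [cost 12]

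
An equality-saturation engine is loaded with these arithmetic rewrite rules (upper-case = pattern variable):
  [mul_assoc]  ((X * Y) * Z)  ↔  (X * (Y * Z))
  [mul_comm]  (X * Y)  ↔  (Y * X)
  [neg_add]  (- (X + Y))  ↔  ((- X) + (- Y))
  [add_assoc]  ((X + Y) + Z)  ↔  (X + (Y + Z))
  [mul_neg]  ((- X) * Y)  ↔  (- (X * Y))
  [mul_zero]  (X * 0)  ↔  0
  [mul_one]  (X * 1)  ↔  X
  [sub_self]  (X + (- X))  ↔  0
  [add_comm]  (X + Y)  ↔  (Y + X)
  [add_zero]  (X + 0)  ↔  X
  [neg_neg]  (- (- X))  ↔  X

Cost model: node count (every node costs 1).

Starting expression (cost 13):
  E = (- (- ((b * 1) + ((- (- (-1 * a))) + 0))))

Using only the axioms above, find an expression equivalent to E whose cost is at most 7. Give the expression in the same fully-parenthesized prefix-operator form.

((b * 1) + (-1 * a))   [cost 7]

1. [add_zero →] ((- (- (-1 * a))) + 0)  →  (- (- (-1 * a)));  E = (- (- ((b * 1) + (- (- (-1 * a))))))
2. [neg_neg →] (- (- ((b * 1) + (- (- (-1 * a))))))  →  ((b * 1) + (- (- (-1 * a))))
3. [neg_neg →] (- (- (-1 * a)))  →  (-1 * a);  cost 7 ≤ 7, done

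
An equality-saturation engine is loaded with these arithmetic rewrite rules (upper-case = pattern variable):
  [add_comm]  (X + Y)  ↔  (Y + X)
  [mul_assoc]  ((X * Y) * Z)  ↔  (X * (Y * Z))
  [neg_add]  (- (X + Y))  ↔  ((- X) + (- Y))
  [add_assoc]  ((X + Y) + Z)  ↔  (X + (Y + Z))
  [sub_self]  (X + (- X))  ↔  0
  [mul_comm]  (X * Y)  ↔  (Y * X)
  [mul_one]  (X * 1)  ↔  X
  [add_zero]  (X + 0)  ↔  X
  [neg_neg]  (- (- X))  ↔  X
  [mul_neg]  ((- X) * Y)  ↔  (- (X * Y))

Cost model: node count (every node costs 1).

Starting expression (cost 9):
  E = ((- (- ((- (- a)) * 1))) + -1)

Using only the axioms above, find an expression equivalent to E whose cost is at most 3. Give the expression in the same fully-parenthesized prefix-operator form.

(a + -1)   [cost 3]

(1) ((- (- a)) * 1)  =[mul_one →]=  (- (- a))    ⊢ ((- (- (- (- a)))) + -1)
(2) (- (- (- (- a))))  =[neg_neg →]=  (- (- a))    ⊢ ((- (- a)) + -1)
(3) (- (- a))  =[neg_neg →]=  a    ⊢ cost 3, within 3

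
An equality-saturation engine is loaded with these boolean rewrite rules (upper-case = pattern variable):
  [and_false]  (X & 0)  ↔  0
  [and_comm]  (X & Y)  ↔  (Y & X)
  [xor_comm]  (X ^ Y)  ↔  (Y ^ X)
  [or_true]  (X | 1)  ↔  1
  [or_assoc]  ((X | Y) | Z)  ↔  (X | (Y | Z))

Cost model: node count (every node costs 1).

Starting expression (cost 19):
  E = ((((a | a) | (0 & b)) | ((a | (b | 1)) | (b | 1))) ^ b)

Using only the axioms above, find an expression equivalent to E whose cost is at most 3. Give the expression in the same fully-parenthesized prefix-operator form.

(b ^ 1)   [cost 3]

step 1: xor_comm (→) rewrites ((((a | a) | (0 & b)) | ((a | (b | 1)) | (b | 1))) ^ b) into (b ^ (((a | a) | (0 & b)) | ((a | (b | 1)) | (b | 1))))
step 2: and_comm (→) rewrites (0 & b) into (b & 0), now (b ^ (((a | a) | (b & 0)) | ((a | (b | 1)) | (b | 1))))
step 3: xor_comm (→) rewrites (b ^ (((a | a) | (b & 0)) | ((a | (b | 1)) | (b | 1)))) into ((((a | a) | (b & 0)) | ((a | (b | 1)) | (b | 1))) ^ b)
step 4: or_true (→) rewrites (b | 1) into 1, now ((((a | a) | (b & 0)) | ((a | 1) | (b | 1))) ^ b)
step 5: or_true (→) rewrites (a | 1) into 1, now ((((a | a) | (b & 0)) | (1 | (b | 1))) ^ b)
step 6: or_true (→) rewrites (b | 1) into 1, now ((((a | a) | (b & 0)) | (1 | 1)) ^ b)
step 7: and_comm (→) rewrites (b & 0) into (0 & b), now ((((a | a) | (0 & b)) | (1 | 1)) ^ b)
step 8: xor_comm (→) rewrites ((((a | a) | (0 & b)) | (1 | 1)) ^ b) into (b ^ (((a | a) | (0 & b)) | (1 | 1)))
step 9: or_true (→) rewrites (1 | 1) into 1, now (b ^ (((a | a) | (0 & b)) | 1))
step 10: xor_comm (→) rewrites (b ^ (((a | a) | (0 & b)) | 1)) into ((((a | a) | (0 & b)) | 1) ^ b)
step 11: and_comm (→) rewrites (0 & b) into (b & 0), now ((((a | a) | (b & 0)) | 1) ^ b)
step 12: or_assoc (→) rewrites (((a | a) | (b & 0)) | 1) into ((a | a) | ((b & 0) | 1)), now (((a | a) | ((b & 0) | 1)) ^ b)
step 13: and_false (→) rewrites (b & 0) into 0, now (((a | a) | (0 | 1)) ^ b)
step 14: or_true (→) rewrites (0 | 1) into 1, now (((a | a) | 1) ^ b)
step 15: xor_comm (→) rewrites (((a | a) | 1) ^ b) into (b ^ ((a | a) | 1))
step 16: or_assoc (→) rewrites ((a | a) | 1) into (a | (a | 1)), now (b ^ (a | (a | 1)))
step 17: or_true (→) rewrites (a | 1) into 1, now (b ^ (a | 1))
step 18: or_true (→) rewrites (a | 1) into 1, reaching cost 3 (bound 3)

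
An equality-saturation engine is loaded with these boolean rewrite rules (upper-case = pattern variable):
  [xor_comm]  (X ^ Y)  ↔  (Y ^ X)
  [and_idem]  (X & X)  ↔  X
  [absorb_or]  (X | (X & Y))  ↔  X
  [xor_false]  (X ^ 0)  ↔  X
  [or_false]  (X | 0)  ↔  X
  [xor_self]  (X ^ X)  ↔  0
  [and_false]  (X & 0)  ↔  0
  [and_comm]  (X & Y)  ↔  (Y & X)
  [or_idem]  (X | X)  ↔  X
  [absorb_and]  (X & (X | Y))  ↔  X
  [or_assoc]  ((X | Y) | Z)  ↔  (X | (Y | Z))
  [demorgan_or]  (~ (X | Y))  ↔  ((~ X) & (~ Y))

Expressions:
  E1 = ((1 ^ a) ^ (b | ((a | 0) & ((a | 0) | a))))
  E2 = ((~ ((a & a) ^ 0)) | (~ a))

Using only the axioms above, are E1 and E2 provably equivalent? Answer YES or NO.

NO

All listed rules preserve value, hence provable equivalence implies equal values everywhere; look for a separating assignment.
a=0, b=1 gives E1 ↦ 0, E2 ↦ 1; values differ ⇒ not provably equivalent.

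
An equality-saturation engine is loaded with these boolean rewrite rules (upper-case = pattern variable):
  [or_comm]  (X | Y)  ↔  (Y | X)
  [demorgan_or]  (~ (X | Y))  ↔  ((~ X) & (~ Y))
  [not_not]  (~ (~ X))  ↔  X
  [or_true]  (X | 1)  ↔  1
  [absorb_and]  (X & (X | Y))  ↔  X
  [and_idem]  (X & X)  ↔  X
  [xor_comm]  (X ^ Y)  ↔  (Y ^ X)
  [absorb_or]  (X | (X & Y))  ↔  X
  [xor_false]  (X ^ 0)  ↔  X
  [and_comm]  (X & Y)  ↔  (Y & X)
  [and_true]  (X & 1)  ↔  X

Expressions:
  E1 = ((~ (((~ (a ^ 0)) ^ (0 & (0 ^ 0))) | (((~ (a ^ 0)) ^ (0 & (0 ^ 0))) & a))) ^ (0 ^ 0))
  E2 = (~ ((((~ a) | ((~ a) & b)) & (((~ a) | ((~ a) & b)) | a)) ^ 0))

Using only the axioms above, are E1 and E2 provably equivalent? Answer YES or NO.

step 1: absorb_or (→) rewrites (((~ (a ^ 0)) ^ (0 & (0 ^ 0))) | (((~ (a ^ 0)) ^ (0 & (0 ^ 0))) & a)) into ((~ (a ^ 0)) ^ (0 & (0 ^ 0))), now ((~ ((~ (a ^ 0)) ^ (0 & (0 ^ 0)))) ^ (0 ^ 0))
step 2: xor_false (→) rewrites (0 ^ 0) into 0, now ((~ ((~ (a ^ 0)) ^ (0 & (0 ^ 0)))) ^ 0)
step 3: xor_false (→) rewrites (0 ^ 0) into 0, now ((~ ((~ (a ^ 0)) ^ (0 & 0))) ^ 0)
step 4: xor_false (→) rewrites (a ^ 0) into a, now ((~ ((~ a) ^ (0 & 0))) ^ 0)
step 5: and_idem (→) rewrites (0 & 0) into 0, now ((~ ((~ a) ^ 0)) ^ 0)
step 6: xor_false (→) rewrites ((~ a) ^ 0) into (~ a), now ((~ (~ a)) ^ 0)
step 7: xor_false (→) rewrites ((~ (~ a)) ^ 0) into (~ (~ a))
step 8: absorb_or (←) rewrites (~ a) into ((~ a) | ((~ a) & b)), now (~ ((~ a) | ((~ a) & b)))
step 9: xor_false (←) rewrites ((~ a) | ((~ a) & b)) into (((~ a) | ((~ a) & b)) ^ 0), now (~ (((~ a) | ((~ a) & b)) ^ 0))
step 10: absorb_and (←) rewrites ((~ a) | ((~ a) & b)) into (((~ a) | ((~ a) & b)) & (((~ a) | ((~ a) & b)) | a)), which is E2

YES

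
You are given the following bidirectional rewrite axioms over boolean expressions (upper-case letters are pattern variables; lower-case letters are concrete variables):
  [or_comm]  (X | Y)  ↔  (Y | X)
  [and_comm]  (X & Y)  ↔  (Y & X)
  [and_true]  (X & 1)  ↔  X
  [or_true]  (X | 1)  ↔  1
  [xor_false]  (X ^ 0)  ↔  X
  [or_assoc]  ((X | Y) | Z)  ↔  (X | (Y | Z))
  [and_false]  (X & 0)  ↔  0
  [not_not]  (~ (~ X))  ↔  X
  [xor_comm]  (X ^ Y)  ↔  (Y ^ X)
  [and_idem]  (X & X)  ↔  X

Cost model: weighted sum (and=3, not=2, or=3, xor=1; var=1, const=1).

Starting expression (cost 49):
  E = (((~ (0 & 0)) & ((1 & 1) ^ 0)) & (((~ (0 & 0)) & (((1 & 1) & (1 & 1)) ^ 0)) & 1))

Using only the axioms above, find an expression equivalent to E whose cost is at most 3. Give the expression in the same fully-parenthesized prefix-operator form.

(~ 0)   [cost 3]

step 1: and_idem (→) rewrites ((1 & 1) & (1 & 1)) into (1 & 1), now (((~ (0 & 0)) & ((1 & 1) ^ 0)) & (((~ (0 & 0)) & ((1 & 1) ^ 0)) & 1))
step 2: and_true (→) rewrites (((~ (0 & 0)) & ((1 & 1) ^ 0)) & 1) into ((~ (0 & 0)) & ((1 & 1) ^ 0)), now (((~ (0 & 0)) & ((1 & 1) ^ 0)) & ((~ (0 & 0)) & ((1 & 1) ^ 0)))
step 3: and_idem (→) rewrites (((~ (0 & 0)) & ((1 & 1) ^ 0)) & ((~ (0 & 0)) & ((1 & 1) ^ 0))) into ((~ (0 & 0)) & ((1 & 1) ^ 0))
step 4: and_true (→) rewrites (1 & 1) into 1, now ((~ (0 & 0)) & (1 ^ 0))
step 5: and_false (→) rewrites (0 & 0) into 0, now ((~ 0) & (1 ^ 0))
step 6: xor_false (→) rewrites (1 ^ 0) into 1, now ((~ 0) & 1)
step 7: and_true (→) rewrites ((~ 0) & 1) into (~ 0), reaching cost 3 (bound 3)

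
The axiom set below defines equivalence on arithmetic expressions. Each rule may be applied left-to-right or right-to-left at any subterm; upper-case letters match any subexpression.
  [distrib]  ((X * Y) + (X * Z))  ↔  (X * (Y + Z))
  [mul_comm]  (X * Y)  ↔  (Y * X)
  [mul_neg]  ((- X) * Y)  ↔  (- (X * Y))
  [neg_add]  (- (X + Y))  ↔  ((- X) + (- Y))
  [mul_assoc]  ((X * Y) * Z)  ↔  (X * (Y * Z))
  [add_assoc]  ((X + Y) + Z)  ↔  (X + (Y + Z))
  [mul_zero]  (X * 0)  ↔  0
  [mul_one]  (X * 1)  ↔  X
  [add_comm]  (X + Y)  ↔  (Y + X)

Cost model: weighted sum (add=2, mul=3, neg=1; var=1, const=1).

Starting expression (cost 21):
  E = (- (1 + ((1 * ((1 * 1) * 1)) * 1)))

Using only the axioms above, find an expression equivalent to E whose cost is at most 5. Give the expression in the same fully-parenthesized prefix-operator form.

(- (1 + 1))   [cost 5]

1. [mul_one →] ((1 * 1) * 1)  →  (1 * 1);  E = (- (1 + ((1 * (1 * 1)) * 1)))
2. [mul_one →] (1 * 1)  →  1;  E = (- (1 + ((1 * 1) * 1)))
3. [mul_one →] (1 * 1)  →  1;  E = (- (1 + (1 * 1)))
4. [mul_one →] (1 * 1)  →  1;  cost 5 ≤ 5, done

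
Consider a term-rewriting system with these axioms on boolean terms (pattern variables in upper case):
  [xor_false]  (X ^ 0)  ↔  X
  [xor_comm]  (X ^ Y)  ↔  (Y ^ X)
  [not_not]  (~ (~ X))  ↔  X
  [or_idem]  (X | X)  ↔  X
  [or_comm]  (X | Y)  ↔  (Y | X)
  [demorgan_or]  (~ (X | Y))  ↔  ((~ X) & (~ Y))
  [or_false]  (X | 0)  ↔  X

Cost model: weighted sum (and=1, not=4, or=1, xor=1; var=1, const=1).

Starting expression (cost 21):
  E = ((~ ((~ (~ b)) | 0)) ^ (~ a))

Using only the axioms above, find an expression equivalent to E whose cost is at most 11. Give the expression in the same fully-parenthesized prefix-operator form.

step 1: or_false (→) rewrites ((~ (~ b)) | 0) into (~ (~ b)), now ((~ (~ (~ b))) ^ (~ a))
step 2: xor_comm (→) rewrites ((~ (~ (~ b))) ^ (~ a)) into ((~ a) ^ (~ (~ (~ b))))
step 3: not_not (→) rewrites (~ (~ (~ b))) into (~ b), reaching cost 11 (bound 11)

((~ a) ^ (~ b))   [cost 11]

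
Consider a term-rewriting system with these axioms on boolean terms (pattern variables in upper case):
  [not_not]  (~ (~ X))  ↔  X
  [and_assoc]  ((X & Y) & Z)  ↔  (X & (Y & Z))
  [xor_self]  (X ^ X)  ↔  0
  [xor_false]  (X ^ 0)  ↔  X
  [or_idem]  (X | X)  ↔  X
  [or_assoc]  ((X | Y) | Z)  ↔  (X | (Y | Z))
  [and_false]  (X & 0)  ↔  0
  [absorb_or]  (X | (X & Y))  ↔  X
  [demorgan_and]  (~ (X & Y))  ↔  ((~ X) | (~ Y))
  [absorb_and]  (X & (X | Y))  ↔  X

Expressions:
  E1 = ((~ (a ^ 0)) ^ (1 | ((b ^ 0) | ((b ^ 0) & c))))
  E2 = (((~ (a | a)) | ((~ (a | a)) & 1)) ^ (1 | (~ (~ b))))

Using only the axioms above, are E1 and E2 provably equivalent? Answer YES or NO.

YES

(1) ((b ^ 0) | ((b ^ 0) & c))  =[absorb_or →]=  (b ^ 0)    ⊢ ((~ (a ^ 0)) ^ (1 | (b ^ 0)))
(2) (b ^ 0)  =[xor_false →]=  b    ⊢ ((~ (a ^ 0)) ^ (1 | b))
(3) (a ^ 0)  =[xor_false →]=  a    ⊢ ((~ a) ^ (1 | b))
(4) b  =[not_not ←]=  (~ (~ b))    ⊢ ((~ a) ^ (1 | (~ (~ b))))
(5) a  =[or_idem ←]=  (a | a)    ⊢ ((~ (a | a)) ^ (1 | (~ (~ b))))
(6) (~ (a | a))  =[absorb_or ←]=  ((~ (a | a)) | ((~ (a | a)) & 1))    ⊢ E2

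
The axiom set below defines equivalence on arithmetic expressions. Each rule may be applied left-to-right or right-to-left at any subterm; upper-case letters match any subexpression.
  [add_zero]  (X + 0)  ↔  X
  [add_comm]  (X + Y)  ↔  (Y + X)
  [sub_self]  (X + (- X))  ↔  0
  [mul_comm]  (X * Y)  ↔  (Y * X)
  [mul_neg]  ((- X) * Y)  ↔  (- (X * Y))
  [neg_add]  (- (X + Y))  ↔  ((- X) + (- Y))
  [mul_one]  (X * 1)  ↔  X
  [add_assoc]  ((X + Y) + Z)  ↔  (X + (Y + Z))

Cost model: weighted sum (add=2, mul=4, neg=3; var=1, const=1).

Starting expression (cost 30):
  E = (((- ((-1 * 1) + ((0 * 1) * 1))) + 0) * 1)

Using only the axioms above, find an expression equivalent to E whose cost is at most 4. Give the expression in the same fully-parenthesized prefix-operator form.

(- -1)   [cost 4]

1. [mul_one →] ((0 * 1) * 1)  →  (0 * 1);  E = (((- ((-1 * 1) + (0 * 1))) + 0) * 1)
2. [mul_one →] (-1 * 1)  →  -1;  E = (((- (-1 + (0 * 1))) + 0) * 1)
3. [add_zero →] ((- (-1 + (0 * 1))) + 0)  →  (- (-1 + (0 * 1)));  E = ((- (-1 + (0 * 1))) * 1)
4. [mul_one →] ((- (-1 + (0 * 1))) * 1)  →  (- (-1 + (0 * 1)))
5. [mul_one →] (0 * 1)  →  0;  E = (- (-1 + 0))
6. [add_zero →] (-1 + 0)  →  -1;  cost 4 ≤ 4, done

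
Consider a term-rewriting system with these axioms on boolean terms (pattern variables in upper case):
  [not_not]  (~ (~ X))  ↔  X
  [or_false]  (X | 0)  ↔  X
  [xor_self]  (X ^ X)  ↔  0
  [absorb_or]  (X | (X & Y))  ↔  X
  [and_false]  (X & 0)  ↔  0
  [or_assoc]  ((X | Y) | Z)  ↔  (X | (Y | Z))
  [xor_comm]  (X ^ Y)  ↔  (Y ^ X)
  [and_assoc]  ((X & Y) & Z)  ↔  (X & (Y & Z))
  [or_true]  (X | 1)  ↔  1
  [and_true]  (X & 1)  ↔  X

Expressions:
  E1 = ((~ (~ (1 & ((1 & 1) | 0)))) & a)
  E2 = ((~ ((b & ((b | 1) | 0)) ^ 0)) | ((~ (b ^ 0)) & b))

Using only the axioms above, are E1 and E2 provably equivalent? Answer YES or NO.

All listed rules preserve value, hence provable equivalence implies equal values everywhere; look for a separating assignment.
a=0, b=0 gives E1 ↦ 0, E2 ↦ 1; values differ ⇒ not provably equivalent.

NO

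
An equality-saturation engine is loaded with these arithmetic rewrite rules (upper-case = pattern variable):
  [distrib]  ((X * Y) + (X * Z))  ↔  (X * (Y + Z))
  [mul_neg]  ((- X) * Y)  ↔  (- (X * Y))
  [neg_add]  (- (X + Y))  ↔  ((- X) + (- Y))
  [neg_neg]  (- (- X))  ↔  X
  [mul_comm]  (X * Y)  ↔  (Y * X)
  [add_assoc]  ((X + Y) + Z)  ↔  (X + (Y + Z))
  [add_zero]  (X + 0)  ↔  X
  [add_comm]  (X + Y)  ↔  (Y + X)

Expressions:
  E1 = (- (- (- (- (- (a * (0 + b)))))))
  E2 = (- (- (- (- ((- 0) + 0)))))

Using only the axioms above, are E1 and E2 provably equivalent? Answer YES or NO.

NO

All listed rules preserve value, hence provable equivalence implies equal values everywhere; look for a separating assignment.
a=1, b=1 gives E1 ↦ -1, E2 ↦ 0; values differ ⇒ not provably equivalent.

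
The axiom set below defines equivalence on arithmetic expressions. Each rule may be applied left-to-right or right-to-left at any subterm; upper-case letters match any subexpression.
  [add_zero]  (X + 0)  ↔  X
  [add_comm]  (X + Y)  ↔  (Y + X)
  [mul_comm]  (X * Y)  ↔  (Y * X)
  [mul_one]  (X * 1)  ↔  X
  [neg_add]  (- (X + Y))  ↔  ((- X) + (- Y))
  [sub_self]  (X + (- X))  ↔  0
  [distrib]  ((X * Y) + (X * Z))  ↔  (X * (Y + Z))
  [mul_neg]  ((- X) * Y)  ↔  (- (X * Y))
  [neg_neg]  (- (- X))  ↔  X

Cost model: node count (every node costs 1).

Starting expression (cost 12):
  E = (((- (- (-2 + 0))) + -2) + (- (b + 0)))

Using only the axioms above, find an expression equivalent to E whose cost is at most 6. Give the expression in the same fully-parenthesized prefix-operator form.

((-2 + -2) + (- b))   [cost 6]

step 1: add_zero (→) rewrites (-2 + 0) into -2, now (((- (- -2)) + -2) + (- (b + 0)))
step 2: neg_neg (→) rewrites (- (- -2)) into -2, now ((-2 + -2) + (- (b + 0)))
step 3: add_zero (→) rewrites (b + 0) into b, reaching cost 6 (bound 6)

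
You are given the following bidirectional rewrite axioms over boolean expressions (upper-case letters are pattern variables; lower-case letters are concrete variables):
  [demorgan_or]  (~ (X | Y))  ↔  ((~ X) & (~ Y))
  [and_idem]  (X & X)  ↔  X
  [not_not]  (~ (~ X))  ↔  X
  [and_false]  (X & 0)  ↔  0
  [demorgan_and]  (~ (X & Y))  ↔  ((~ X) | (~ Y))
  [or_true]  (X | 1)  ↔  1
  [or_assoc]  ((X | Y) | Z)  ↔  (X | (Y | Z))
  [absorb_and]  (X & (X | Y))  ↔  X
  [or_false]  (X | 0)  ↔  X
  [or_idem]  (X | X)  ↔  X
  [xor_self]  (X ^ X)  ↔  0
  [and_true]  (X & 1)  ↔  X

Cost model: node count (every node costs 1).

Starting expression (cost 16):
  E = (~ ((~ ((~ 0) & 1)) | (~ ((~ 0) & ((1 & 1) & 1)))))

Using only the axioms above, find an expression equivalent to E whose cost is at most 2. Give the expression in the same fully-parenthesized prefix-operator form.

step 1: and_true (→) rewrites (1 & 1) into 1, now (~ ((~ ((~ 0) & 1)) | (~ ((~ 0) & (1 & 1)))))
step 2: and_true (→) rewrites (1 & 1) into 1, now (~ ((~ ((~ 0) & 1)) | (~ ((~ 0) & 1))))
step 3: or_idem (→) rewrites ((~ ((~ 0) & 1)) | (~ ((~ 0) & 1))) into (~ ((~ 0) & 1)), now (~ (~ ((~ 0) & 1)))
step 4: and_true (→) rewrites ((~ 0) & 1) into (~ 0), now (~ (~ (~ 0)))
step 5: not_not (→) rewrites (~ (~ 0)) into 0, reaching cost 2 (bound 2)

(~ 0)   [cost 2]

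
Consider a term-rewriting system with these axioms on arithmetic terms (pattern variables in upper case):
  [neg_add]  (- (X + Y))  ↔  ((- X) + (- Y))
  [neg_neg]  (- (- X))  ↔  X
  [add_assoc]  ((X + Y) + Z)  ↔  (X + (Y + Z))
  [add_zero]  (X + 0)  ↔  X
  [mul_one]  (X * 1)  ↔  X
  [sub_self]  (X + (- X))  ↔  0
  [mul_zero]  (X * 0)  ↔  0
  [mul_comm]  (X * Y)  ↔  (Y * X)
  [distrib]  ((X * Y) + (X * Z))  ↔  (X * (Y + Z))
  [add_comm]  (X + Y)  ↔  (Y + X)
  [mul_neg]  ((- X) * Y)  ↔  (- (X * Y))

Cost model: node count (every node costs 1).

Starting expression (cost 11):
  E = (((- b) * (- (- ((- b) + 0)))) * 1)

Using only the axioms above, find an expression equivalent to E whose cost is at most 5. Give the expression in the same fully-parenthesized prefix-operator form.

1. [add_zero →] ((- b) + 0)  →  (- b);  E = (((- b) * (- (- (- b)))) * 1)
2. [mul_one →] (((- b) * (- (- (- b)))) * 1)  →  ((- b) * (- (- (- b))))
3. [neg_neg →] (- (- (- b)))  →  (- b);  cost 5 ≤ 5, done

((- b) * (- b))   [cost 5]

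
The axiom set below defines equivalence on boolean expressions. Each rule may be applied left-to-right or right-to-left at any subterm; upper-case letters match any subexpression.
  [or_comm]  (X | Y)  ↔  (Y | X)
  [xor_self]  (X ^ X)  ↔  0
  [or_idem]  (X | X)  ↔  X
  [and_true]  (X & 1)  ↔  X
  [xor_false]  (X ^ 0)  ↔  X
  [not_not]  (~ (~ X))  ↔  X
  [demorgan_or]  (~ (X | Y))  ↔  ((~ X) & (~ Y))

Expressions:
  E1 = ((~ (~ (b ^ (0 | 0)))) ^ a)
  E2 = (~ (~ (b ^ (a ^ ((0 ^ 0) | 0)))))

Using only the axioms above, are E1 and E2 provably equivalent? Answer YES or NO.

1. [or_idem →] (0 | 0)  →  0;  E1 = ((~ (~ (b ^ 0))) ^ a)
2. [xor_false →] (b ^ 0)  →  b;  E1 = ((~ (~ b)) ^ a)
3. [not_not →] (~ (~ b))  →  b;  E1 = (b ^ a)
4. [xor_false ←] a  →  (a ^ 0);  E1 = (b ^ (a ^ 0))
5. [or_idem ←] 0  →  (0 | 0);  E1 = (b ^ (a ^ (0 | 0)))
6. [xor_self ←] 0  →  (0 ^ 0);  E1 = (b ^ (a ^ ((0 ^ 0) | 0)))
7. [not_not ←] (b ^ (a ^ ((0 ^ 0) | 0)))  →  (~ (~ (b ^ (a ^ ((0 ^ 0) | 0)))));  this is E2

YES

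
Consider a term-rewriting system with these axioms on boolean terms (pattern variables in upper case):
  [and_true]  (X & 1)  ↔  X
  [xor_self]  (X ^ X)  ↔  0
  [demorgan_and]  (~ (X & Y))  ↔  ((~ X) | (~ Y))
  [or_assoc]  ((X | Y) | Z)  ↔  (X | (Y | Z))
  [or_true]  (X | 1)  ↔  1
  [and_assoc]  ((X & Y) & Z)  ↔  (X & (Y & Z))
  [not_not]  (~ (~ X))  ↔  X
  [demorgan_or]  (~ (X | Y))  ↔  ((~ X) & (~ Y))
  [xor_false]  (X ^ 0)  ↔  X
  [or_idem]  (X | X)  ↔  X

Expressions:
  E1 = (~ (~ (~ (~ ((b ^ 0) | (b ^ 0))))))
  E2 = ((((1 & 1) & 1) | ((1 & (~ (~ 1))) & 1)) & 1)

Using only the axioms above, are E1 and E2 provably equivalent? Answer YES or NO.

NO

The axioms are sound identities: if E1 ↔* E2 then E1 and E2 evaluate identically under any assignment.
Under b=0: E1 evaluates to 0, E2 to 1. Distinct ⇒ no rewrite sequence connects them.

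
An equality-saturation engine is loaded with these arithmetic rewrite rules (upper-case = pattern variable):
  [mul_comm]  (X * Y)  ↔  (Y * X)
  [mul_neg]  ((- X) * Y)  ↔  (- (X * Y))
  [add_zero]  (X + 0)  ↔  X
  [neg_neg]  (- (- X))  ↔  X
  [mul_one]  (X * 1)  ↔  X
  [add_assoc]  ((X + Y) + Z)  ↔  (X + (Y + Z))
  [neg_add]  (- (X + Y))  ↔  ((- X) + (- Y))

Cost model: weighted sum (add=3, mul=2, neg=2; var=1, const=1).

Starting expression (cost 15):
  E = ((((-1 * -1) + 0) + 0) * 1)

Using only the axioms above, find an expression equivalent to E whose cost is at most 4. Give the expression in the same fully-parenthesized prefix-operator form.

(-1 * -1)   [cost 4]

1. [add_zero →] ((-1 * -1) + 0)  →  (-1 * -1);  E = (((-1 * -1) + 0) * 1)
2. [add_zero →] ((-1 * -1) + 0)  →  (-1 * -1);  E = ((-1 * -1) * 1)
3. [mul_one →] ((-1 * -1) * 1)  →  (-1 * -1);  cost 4 ≤ 4, done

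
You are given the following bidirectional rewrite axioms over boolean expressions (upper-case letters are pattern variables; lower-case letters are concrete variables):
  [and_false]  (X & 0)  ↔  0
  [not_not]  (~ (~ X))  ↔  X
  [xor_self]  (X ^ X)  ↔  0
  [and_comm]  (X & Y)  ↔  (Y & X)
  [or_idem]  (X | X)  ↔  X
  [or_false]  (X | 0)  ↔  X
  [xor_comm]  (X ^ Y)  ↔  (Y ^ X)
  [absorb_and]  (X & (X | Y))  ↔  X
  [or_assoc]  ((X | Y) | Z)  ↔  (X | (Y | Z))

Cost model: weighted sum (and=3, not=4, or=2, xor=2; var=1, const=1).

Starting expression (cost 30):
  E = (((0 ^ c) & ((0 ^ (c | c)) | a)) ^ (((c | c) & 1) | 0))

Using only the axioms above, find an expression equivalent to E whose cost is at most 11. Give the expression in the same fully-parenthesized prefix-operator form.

1. [or_idem →] (c | c)  →  c;  E = (((0 ^ c) & ((0 ^ c) | a)) ^ (((c | c) & 1) | 0))
2. [or_idem →] (c | c)  →  c;  E = (((0 ^ c) & ((0 ^ c) | a)) ^ ((c & 1) | 0))
3. [absorb_and →] ((0 ^ c) & ((0 ^ c) | a))  →  (0 ^ c);  E = ((0 ^ c) ^ ((c & 1) | 0))
4. [or_false →] ((c & 1) | 0)  →  (c & 1);  cost 11 ≤ 11, done

((0 ^ c) ^ (c & 1))   [cost 11]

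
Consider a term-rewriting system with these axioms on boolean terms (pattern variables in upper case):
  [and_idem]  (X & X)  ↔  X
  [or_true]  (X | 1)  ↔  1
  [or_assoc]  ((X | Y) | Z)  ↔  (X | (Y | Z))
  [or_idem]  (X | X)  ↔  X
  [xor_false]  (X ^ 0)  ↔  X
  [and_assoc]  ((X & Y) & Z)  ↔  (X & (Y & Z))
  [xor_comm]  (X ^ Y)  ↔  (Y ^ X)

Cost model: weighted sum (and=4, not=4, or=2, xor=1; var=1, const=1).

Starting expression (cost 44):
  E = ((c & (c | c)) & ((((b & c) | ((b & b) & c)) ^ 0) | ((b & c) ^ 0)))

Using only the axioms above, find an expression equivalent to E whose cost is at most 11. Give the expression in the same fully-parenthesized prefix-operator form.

step 1: and_idem (→) rewrites (b & b) into b, now ((c & (c | c)) & ((((b & c) | (b & c)) ^ 0) | ((b & c) ^ 0)))
step 2: or_idem (→) rewrites (c | c) into c, now ((c & c) & ((((b & c) | (b & c)) ^ 0) | ((b & c) ^ 0)))
step 3: or_idem (→) rewrites ((b & c) | (b & c)) into (b & c), now ((c & c) & (((b & c) ^ 0) | ((b & c) ^ 0)))
step 4: or_idem (→) rewrites (((b & c) ^ 0) | ((b & c) ^ 0)) into ((b & c) ^ 0), now ((c & c) & ((b & c) ^ 0))
step 5: and_idem (→) rewrites (c & c) into c, now (c & ((b & c) ^ 0))
step 6: xor_false (→) rewrites ((b & c) ^ 0) into (b & c), reaching cost 11 (bound 11)

(c & (b & c))   [cost 11]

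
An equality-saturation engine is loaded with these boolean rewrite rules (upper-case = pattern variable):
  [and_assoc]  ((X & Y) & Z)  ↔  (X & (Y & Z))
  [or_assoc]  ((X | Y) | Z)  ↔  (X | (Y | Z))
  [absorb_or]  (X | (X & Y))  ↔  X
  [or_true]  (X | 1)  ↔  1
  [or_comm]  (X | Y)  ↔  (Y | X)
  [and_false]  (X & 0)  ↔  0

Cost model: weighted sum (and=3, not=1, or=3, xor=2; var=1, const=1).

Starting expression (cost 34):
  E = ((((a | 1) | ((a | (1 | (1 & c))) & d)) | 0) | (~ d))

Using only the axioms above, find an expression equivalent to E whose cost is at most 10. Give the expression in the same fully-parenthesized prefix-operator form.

step 1: absorb_or (→) rewrites (1 | (1 & c)) into 1, now ((((a | 1) | ((a | 1) & d)) | 0) | (~ d))
step 2: absorb_or (→) rewrites ((a | 1) | ((a | 1) & d)) into (a | 1), now (((a | 1) | 0) | (~ d))
step 3: or_true (→) rewrites (a | 1) into 1, reaching cost 10 (bound 10)

((1 | 0) | (~ d))   [cost 10]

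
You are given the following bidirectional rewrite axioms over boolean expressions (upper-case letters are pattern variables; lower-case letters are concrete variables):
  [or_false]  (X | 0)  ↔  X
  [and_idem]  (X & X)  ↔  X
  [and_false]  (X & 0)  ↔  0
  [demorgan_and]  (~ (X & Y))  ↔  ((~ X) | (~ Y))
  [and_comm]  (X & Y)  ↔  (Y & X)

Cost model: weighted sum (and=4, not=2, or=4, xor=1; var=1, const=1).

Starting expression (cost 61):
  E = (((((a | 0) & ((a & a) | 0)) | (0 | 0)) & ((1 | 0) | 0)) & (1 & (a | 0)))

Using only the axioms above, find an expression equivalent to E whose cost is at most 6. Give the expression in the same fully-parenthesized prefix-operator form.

(1 & a)   [cost 6]

(1) (a & a)  =[and_idem →]=  a    ⊢ (((((a | 0) & (a | 0)) | (0 | 0)) & ((1 | 0) | 0)) & (1 & (a | 0)))
(2) (((((a | 0) & (a | 0)) | (0 | 0)) & ((1 | 0) | 0)) & (1 & (a | 0)))  =[and_comm →]=  ((1 & (a | 0)) & ((((a | 0) & (a | 0)) | (0 | 0)) & ((1 | 0) | 0)))
(3) ((1 | 0) | 0)  =[or_false →]=  (1 | 0)    ⊢ ((1 & (a | 0)) & ((((a | 0) & (a | 0)) | (0 | 0)) & (1 | 0)))
(4) ((a | 0) & (a | 0))  =[and_idem →]=  (a | 0)    ⊢ ((1 & (a | 0)) & (((a | 0) | (0 | 0)) & (1 | 0)))
(5) (0 | 0)  =[or_false →]=  0    ⊢ ((1 & (a | 0)) & (((a | 0) | 0) & (1 | 0)))
(6) (a | 0)  =[or_false →]=  a    ⊢ ((1 & (a | 0)) & ((a | 0) & (1 | 0)))
(7) (1 | 0)  =[or_false →]=  1    ⊢ ((1 & (a | 0)) & ((a | 0) & 1))
(8) (a | 0)  =[or_false →]=  a    ⊢ ((1 & a) & ((a | 0) & 1))
(9) (a | 0)  =[or_false →]=  a    ⊢ ((1 & a) & (a & 1))
(10) (a & 1)  =[and_comm →]=  (1 & a)    ⊢ ((1 & a) & (1 & a))
(11) ((1 & a) & (1 & a))  =[and_idem →]=  (1 & a)    ⊢ cost 6, within 6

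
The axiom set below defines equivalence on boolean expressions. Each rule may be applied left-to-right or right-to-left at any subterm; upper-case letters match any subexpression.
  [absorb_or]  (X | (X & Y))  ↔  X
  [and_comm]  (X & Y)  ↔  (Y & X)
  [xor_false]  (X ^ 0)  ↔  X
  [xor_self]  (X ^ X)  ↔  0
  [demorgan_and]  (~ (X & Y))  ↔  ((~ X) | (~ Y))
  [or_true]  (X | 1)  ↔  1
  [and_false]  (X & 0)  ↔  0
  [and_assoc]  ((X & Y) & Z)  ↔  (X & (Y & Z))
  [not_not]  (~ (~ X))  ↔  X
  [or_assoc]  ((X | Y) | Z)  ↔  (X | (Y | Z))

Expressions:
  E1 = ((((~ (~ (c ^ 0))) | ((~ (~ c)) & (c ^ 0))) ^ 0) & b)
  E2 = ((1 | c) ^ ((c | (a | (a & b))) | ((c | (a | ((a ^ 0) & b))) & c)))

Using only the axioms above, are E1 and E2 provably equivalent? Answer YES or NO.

NO

Every axiom is a valid identity, so a rewrite proof would force E1 and E2 to agree under every assignment.
At a=0, b=0, c=0: E1 = 0 but E2 = 1; they differ, so no derivation exists.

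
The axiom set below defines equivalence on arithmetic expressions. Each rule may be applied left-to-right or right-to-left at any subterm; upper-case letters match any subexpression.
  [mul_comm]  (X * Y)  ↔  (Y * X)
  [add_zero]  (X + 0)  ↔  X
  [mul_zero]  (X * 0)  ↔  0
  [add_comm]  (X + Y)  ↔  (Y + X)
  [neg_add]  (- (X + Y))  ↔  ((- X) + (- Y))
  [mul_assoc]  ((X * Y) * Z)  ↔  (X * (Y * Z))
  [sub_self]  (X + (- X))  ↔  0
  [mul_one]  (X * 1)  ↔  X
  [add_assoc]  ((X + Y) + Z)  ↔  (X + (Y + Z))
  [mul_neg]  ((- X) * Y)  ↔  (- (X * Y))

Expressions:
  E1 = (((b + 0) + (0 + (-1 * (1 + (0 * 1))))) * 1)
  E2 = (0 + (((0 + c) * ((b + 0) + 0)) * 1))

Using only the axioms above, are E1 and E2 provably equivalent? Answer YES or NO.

Every axiom is a valid identity, so a rewrite proof would force E1 and E2 to agree under every assignment.
At b=0, c=0: E1 = -1 but E2 = 0; they differ, so no derivation exists.

NO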